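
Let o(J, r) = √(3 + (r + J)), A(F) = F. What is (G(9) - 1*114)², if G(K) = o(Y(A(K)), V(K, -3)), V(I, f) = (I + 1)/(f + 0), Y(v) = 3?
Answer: 38996/3 - 152*√6 ≈ 12626.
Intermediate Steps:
V(I, f) = (1 + I)/f
o(J, r) = √(3 + J + r) (o(J, r) = √(3 + (J + r)) = √(3 + J + r))
G(K) = √(17/3 - K/3) (G(K) = √(3 + 3 + (1 + K)/(-3)) = √(3 + 3 - (1 + K)/3) = √(3 + 3 + (-⅓ - K/3)) = √(17/3 - K/3))
(G(9) - 1*114)² = (√(51 - 3*9)/3 - 1*114)² = (√(51 - 27)/3 - 114)² = (√24/3 - 114)² = ((2*√6)/3 - 114)² = (2*√6/3 - 114)² = (-114 + 2*√6/3)²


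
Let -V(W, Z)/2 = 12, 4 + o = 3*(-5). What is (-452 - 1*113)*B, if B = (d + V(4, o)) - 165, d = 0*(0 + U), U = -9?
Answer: 106785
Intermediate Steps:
o = -19 (o = -4 + 3*(-5) = -4 - 15 = -19)
V(W, Z) = -24 (V(W, Z) = -2*12 = -24)
d = 0 (d = 0*(0 - 9) = 0*(-9) = 0)
B = -189 (B = (0 - 24) - 165 = -24 - 165 = -189)
(-452 - 1*113)*B = (-452 - 1*113)*(-189) = (-452 - 113)*(-189) = -565*(-189) = 106785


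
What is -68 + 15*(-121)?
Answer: -1883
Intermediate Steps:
-68 + 15*(-121) = -68 - 1815 = -1883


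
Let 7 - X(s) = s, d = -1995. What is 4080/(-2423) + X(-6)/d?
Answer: -8171099/4833885 ≈ -1.6904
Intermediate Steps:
X(s) = 7 - s
4080/(-2423) + X(-6)/d = 4080/(-2423) + (7 - 1*(-6))/(-1995) = 4080*(-1/2423) + (7 + 6)*(-1/1995) = -4080/2423 + 13*(-1/1995) = -4080/2423 - 13/1995 = -8171099/4833885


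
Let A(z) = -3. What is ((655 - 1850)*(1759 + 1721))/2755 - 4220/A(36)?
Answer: -5860/57 ≈ -102.81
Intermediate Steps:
((655 - 1850)*(1759 + 1721))/2755 - 4220/A(36) = ((655 - 1850)*(1759 + 1721))/2755 - 4220/(-3) = -1195*3480*(1/2755) - 4220*(-1/3) = -4158600*1/2755 + 4220/3 = -28680/19 + 4220/3 = -5860/57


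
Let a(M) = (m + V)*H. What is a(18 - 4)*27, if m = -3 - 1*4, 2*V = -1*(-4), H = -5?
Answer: 675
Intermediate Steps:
V = 2 (V = (-1*(-4))/2 = (½)*4 = 2)
m = -7 (m = -3 - 4 = -7)
a(M) = 25 (a(M) = (-7 + 2)*(-5) = -5*(-5) = 25)
a(18 - 4)*27 = 25*27 = 675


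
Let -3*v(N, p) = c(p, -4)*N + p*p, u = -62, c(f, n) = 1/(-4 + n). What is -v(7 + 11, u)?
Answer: 15367/12 ≈ 1280.6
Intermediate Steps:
v(N, p) = -p**2/3 + N/24 (v(N, p) = -(N/(-4 - 4) + p*p)/3 = -(N/(-8) + p**2)/3 = -(-N/8 + p**2)/3 = -(p**2 - N/8)/3 = -p**2/3 + N/24)
-v(7 + 11, u) = -(-1/3*(-62)**2 + (7 + 11)/24) = -(-1/3*3844 + (1/24)*18) = -(-3844/3 + 3/4) = -1*(-15367/12) = 15367/12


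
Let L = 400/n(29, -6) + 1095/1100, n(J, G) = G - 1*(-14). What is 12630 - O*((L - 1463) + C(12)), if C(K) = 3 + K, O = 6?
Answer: 2311323/110 ≈ 21012.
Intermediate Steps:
n(J, G) = 14 + G (n(J, G) = G + 14 = 14 + G)
L = 11219/220 (L = 400/(14 - 6) + 1095/1100 = 400/8 + 1095*(1/1100) = 400*(⅛) + 219/220 = 50 + 219/220 = 11219/220 ≈ 50.995)
12630 - O*((L - 1463) + C(12)) = 12630 - 6*((11219/220 - 1463) + (3 + 12)) = 12630 - 6*(-310641/220 + 15) = 12630 - 6*(-307341)/220 = 12630 - 1*(-922023/110) = 12630 + 922023/110 = 2311323/110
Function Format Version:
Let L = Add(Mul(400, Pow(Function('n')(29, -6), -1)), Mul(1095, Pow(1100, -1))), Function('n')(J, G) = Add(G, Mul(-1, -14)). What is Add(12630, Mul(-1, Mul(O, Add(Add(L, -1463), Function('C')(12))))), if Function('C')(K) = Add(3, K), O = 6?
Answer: Rational(2311323, 110) ≈ 21012.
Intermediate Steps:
Function('n')(J, G) = Add(14, G) (Function('n')(J, G) = Add(G, 14) = Add(14, G))
L = Rational(11219, 220) (L = Add(Mul(400, Pow(Add(14, -6), -1)), Mul(1095, Pow(1100, -1))) = Add(Mul(400, Pow(8, -1)), Mul(1095, Rational(1, 1100))) = Add(Mul(400, Rational(1, 8)), Rational(219, 220)) = Add(50, Rational(219, 220)) = Rational(11219, 220) ≈ 50.995)
Add(12630, Mul(-1, Mul(O, Add(Add(L, -1463), Function('C')(12))))) = Add(12630, Mul(-1, Mul(6, Add(Add(Rational(11219, 220), -1463), Add(3, 12))))) = Add(12630, Mul(-1, Mul(6, Add(Rational(-310641, 220), 15)))) = Add(12630, Mul(-1, Mul(6, Rational(-307341, 220)))) = Add(12630, Mul(-1, Rational(-922023, 110))) = Add(12630, Rational(922023, 110)) = Rational(2311323, 110)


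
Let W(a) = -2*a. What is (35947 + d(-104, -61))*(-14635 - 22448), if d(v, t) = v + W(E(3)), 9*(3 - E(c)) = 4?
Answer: -3986929301/3 ≈ -1.3290e+9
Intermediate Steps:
E(c) = 23/9 (E(c) = 3 - ⅑*4 = 3 - 4/9 = 23/9)
d(v, t) = -46/9 + v (d(v, t) = v - 2*23/9 = v - 46/9 = -46/9 + v)
(35947 + d(-104, -61))*(-14635 - 22448) = (35947 + (-46/9 - 104))*(-14635 - 22448) = (35947 - 982/9)*(-37083) = (322541/9)*(-37083) = -3986929301/3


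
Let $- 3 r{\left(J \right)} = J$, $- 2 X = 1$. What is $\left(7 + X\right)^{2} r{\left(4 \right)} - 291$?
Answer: $- \frac{1042}{3} \approx -347.33$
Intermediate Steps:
$X = - \frac{1}{2}$ ($X = \left(- \frac{1}{2}\right) 1 = - \frac{1}{2} \approx -0.5$)
$r{\left(J \right)} = - \frac{J}{3}$
$\left(7 + X\right)^{2} r{\left(4 \right)} - 291 = \left(7 - \frac{1}{2}\right)^{2} \left(\left(- \frac{1}{3}\right) 4\right) - 291 = \left(\frac{13}{2}\right)^{2} \left(- \frac{4}{3}\right) - 291 = \frac{169}{4} \left(- \frac{4}{3}\right) - 291 = - \frac{169}{3} - 291 = - \frac{1042}{3}$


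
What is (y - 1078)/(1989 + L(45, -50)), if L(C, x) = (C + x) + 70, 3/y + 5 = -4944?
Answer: -5335025/10165246 ≈ -0.52483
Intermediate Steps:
y = -3/4949 (y = 3/(-5 - 4944) = 3/(-4949) = 3*(-1/4949) = -3/4949 ≈ -0.00060618)
L(C, x) = 70 + C + x
(y - 1078)/(1989 + L(45, -50)) = (-3/4949 - 1078)/(1989 + (70 + 45 - 50)) = -5335025/(4949*(1989 + 65)) = -5335025/4949/2054 = -5335025/4949*1/2054 = -5335025/10165246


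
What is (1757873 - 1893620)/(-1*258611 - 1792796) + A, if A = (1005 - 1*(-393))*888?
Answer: 2546666019315/2051407 ≈ 1.2414e+6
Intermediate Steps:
A = 1241424 (A = (1005 + 393)*888 = 1398*888 = 1241424)
(1757873 - 1893620)/(-1*258611 - 1792796) + A = (1757873 - 1893620)/(-1*258611 - 1792796) + 1241424 = -135747/(-258611 - 1792796) + 1241424 = -135747/(-2051407) + 1241424 = -135747*(-1/2051407) + 1241424 = 135747/2051407 + 1241424 = 2546666019315/2051407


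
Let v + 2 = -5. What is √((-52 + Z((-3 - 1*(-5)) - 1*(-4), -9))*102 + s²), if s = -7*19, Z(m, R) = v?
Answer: √11671 ≈ 108.03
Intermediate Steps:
v = -7 (v = -2 - 5 = -7)
Z(m, R) = -7
s = -133
√((-52 + Z((-3 - 1*(-5)) - 1*(-4), -9))*102 + s²) = √((-52 - 7)*102 + (-133)²) = √(-59*102 + 17689) = √(-6018 + 17689) = √11671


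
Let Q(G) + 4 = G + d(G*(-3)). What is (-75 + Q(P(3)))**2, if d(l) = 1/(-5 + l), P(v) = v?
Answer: 1134225/196 ≈ 5786.9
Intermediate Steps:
Q(G) = -4 + G + 1/(-5 - 3*G) (Q(G) = -4 + (G + 1/(-5 + G*(-3))) = -4 + (G + 1/(-5 - 3*G)) = -4 + G + 1/(-5 - 3*G))
(-75 + Q(P(3)))**2 = (-75 + (-1 + (-4 + 3)*(5 + 3*3))/(5 + 3*3))**2 = (-75 + (-1 - (5 + 9))/(5 + 9))**2 = (-75 + (-1 - 1*14)/14)**2 = (-75 + (-1 - 14)/14)**2 = (-75 + (1/14)*(-15))**2 = (-75 - 15/14)**2 = (-1065/14)**2 = 1134225/196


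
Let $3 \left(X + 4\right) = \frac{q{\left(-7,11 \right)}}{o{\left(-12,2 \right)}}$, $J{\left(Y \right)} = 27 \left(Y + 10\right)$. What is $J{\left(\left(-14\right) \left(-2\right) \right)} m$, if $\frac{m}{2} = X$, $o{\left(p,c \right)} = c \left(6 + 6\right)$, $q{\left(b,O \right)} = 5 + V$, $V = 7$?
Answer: $-7866$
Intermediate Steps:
$q{\left(b,O \right)} = 12$ ($q{\left(b,O \right)} = 5 + 7 = 12$)
$o{\left(p,c \right)} = 12 c$ ($o{\left(p,c \right)} = c 12 = 12 c$)
$J{\left(Y \right)} = 270 + 27 Y$ ($J{\left(Y \right)} = 27 \left(10 + Y\right) = 270 + 27 Y$)
$X = - \frac{23}{6}$ ($X = -4 + \frac{12 \frac{1}{12 \cdot 2}}{3} = -4 + \frac{12 \cdot \frac{1}{24}}{3} = -4 + \frac{1}{3} \cdot \frac{1}{2} = -4 + \frac{1}{6} = - \frac{23}{6} \approx -3.8333$)
$m = - \frac{23}{3}$ ($m = 2 \left(- \frac{23}{6}\right) = - \frac{23}{3} \approx -7.6667$)
$J{\left(\left(-14\right) \left(-2\right) \right)} m = \left(270 + 27 \left(\left(-14\right) \left(-2\right)\right)\right) \left(- \frac{23}{3}\right) = \left(270 + 27 \cdot 28\right) \left(- \frac{23}{3}\right) = \left(270 + 756\right) \left(- \frac{23}{3}\right) = 1026 \left(- \frac{23}{3}\right) = -7866$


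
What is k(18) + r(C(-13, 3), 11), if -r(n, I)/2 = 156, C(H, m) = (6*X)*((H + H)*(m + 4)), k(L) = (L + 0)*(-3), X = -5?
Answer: -366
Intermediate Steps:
k(L) = -3*L (k(L) = L*(-3) = -3*L)
C(H, m) = -60*H*(4 + m) (C(H, m) = (6*(-5))*((H + H)*(m + 4)) = -30*2*H*(4 + m) = -60*H*(4 + m))
r(n, I) = -312 (r(n, I) = -2*156 = -312)
k(18) + r(C(-13, 3), 11) = -3*18 - 312 = -54 - 312 = -366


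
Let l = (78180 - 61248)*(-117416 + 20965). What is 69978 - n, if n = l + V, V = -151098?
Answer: 1633329408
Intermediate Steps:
l = -1633108332 (l = 16932*(-96451) = -1633108332)
n = -1633259430 (n = -1633108332 - 151098 = -1633259430)
69978 - n = 69978 - 1*(-1633259430) = 69978 + 1633259430 = 1633329408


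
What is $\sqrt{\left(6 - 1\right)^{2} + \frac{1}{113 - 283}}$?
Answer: $\frac{\sqrt{722330}}{170} \approx 4.9994$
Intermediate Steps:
$\sqrt{\left(6 - 1\right)^{2} + \frac{1}{113 - 283}} = \sqrt{5^{2} + \frac{1}{-170}} = \sqrt{25 - \frac{1}{170}} = \sqrt{\frac{4249}{170}} = \frac{\sqrt{722330}}{170}$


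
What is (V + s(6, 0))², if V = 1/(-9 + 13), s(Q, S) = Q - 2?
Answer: 289/16 ≈ 18.063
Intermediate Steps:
s(Q, S) = -2 + Q
V = ¼ (V = 1/4 = ¼ ≈ 0.25000)
(V + s(6, 0))² = (¼ + (-2 + 6))² = (¼ + 4)² = (17/4)² = 289/16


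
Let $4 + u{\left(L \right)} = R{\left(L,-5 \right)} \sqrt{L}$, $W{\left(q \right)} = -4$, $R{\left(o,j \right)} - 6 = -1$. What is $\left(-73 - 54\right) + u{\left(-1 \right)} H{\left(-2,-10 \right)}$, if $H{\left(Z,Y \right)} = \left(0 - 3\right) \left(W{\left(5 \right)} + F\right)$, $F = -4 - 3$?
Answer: $-259 + 165 i \approx -259.0 + 165.0 i$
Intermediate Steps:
$F = -7$
$R{\left(o,j \right)} = 5$ ($R{\left(o,j \right)} = 6 - 1 = 5$)
$u{\left(L \right)} = -4 + 5 \sqrt{L}$
$H{\left(Z,Y \right)} = 33$ ($H{\left(Z,Y \right)} = \left(0 - 3\right) \left(-4 - 7\right) = \left(-3\right) \left(-11\right) = 33$)
$\left(-73 - 54\right) + u{\left(-1 \right)} H{\left(-2,-10 \right)} = \left(-73 - 54\right) + \left(-4 + 5 \sqrt{-1}\right) 33 = \left(-73 - 54\right) + \left(-4 + 5 i\right) 33 = -127 - \left(132 - 165 i\right) = -259 + 165 i$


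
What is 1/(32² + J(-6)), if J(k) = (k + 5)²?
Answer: 1/1025 ≈ 0.00097561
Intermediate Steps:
J(k) = (5 + k)²
1/(32² + J(-6)) = 1/(32² + (5 - 6)²) = 1/(1024 + (-1)²) = 1/(1024 + 1) = 1/1025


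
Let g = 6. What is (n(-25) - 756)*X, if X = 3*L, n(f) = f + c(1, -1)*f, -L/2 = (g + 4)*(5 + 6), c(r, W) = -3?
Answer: 465960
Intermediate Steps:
L = -220 (L = -2*(6 + 4)*(5 + 6) = -20*11 = -2*110 = -220)
n(f) = -2*f (n(f) = f - 3*f = -2*f)
X = -660 (X = 3*(-220) = -660)
(n(-25) - 756)*X = (-2*(-25) - 756)*(-660) = (50 - 756)*(-660) = -706*(-660) = 465960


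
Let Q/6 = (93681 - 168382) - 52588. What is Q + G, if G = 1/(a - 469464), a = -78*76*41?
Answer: -544169639809/712512 ≈ -7.6373e+5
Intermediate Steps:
a = -243048 (a = -5928*41 = -243048)
G = -1/712512 (G = 1/(-243048 - 469464) = 1/(-712512) = -1/712512 ≈ -1.4035e-6)
Q = -763734 (Q = 6*((93681 - 168382) - 52588) = 6*(-74701 - 52588) = 6*(-127289) = -763734)
Q + G = -763734 - 1/712512 = -544169639809/712512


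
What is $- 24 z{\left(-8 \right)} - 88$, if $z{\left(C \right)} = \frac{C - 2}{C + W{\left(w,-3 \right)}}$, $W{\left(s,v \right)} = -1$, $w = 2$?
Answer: $- \frac{344}{3} \approx -114.67$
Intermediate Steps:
$z{\left(C \right)} = \frac{-2 + C}{-1 + C}$ ($z{\left(C \right)} = \frac{C - 2}{C - 1} = \frac{-2 + C}{-1 + C}$)
$- 24 z{\left(-8 \right)} - 88 = - 24 \frac{-2 - 8}{-1 - 8} - 88 = - 24 \frac{1}{-9} \left(-10\right) - 88 = - 24 \left(\left(- \frac{1}{9}\right) \left(-10\right)\right) - 88 = \left(-24\right) \frac{10}{9} - 88 = - \frac{80}{3} - 88 = - \frac{344}{3}$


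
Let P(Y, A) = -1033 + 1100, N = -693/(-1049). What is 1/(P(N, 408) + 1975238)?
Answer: 1/1975305 ≈ 5.0625e-7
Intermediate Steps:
N = 693/1049 (N = -693*(-1/1049) = 693/1049 ≈ 0.66063)
P(Y, A) = 67
1/(P(N, 408) + 1975238) = 1/(67 + 1975238) = 1/1975305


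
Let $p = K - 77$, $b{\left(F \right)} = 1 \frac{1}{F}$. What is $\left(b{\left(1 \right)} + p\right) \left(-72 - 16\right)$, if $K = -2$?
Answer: $6864$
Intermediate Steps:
$b{\left(F \right)} = \frac{1}{F}$
$p = -79$ ($p = -2 - 77 = -79$)
$\left(b{\left(1 \right)} + p\right) \left(-72 - 16\right) = \left(1^{-1} - 79\right) \left(-72 - 16\right) = \left(1 - 79\right) \left(-72 - 16\right) = \left(-78\right) \left(-88\right) = 6864$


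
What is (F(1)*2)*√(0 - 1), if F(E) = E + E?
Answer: 4*I ≈ 4.0*I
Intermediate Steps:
F(E) = 2*E
(F(1)*2)*√(0 - 1) = ((2*1)*2)*√(0 - 1) = (2*2)*√(-1) = 4*I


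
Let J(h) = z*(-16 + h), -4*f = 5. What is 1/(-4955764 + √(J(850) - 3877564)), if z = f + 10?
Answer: -9911528/49119201387925 - I*√15481066/49119201387925 ≈ -2.0179e-7 - 8.0103e-11*I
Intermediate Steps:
f = -5/4 (f = -¼*5 = -5/4 ≈ -1.2500)
z = 35/4 (z = -5/4 + 10 = 35/4 ≈ 8.7500)
J(h) = -140 + 35*h/4 (J(h) = 35*(-16 + h)/4 = -140 + 35*h/4)
1/(-4955764 + √(J(850) - 3877564)) = 1/(-4955764 + √((-140 + (35/4)*850) - 3877564)) = 1/(-4955764 + √((-140 + 14875/2) - 3877564)) = 1/(-4955764 + √(14595/2 - 3877564)) = 1/(-4955764 + √(-7740533/2)) = 1/(-4955764 + I*√15481066/2)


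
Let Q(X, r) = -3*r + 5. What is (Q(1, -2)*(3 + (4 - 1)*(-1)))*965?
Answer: 0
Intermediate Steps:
Q(X, r) = 5 - 3*r
(Q(1, -2)*(3 + (4 - 1)*(-1)))*965 = ((5 - 3*(-2))*(3 + (4 - 1)*(-1)))*965 = ((5 + 6)*(3 + 3*(-1)))*965 = (11*(3 - 3))*965 = (11*0)*965 = 0*965 = 0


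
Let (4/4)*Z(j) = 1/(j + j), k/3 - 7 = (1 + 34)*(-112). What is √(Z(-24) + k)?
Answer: I*√1690419/12 ≈ 108.35*I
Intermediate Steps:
k = -11739 (k = 21 + 3*((1 + 34)*(-112)) = 21 + 3*(35*(-112)) = 21 + 3*(-3920) = 21 - 11760 = -11739)
Z(j) = 1/(2*j) (Z(j) = 1/(j + j) = 1/(2*j))
√(Z(-24) + k) = √((½)/(-24) - 11739) = √((½)*(-1/24) - 11739) = √(-1/48 - 11739) = √(-563473/48) = I*√1690419/12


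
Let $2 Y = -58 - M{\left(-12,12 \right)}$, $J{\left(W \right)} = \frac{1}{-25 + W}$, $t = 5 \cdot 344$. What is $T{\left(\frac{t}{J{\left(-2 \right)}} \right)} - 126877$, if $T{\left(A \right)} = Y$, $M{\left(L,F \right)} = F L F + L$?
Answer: $-126036$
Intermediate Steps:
$t = 1720$
$M{\left(L,F \right)} = L + L F^{2}$ ($M{\left(L,F \right)} = L F^{2} + L = L + L F^{2}$)
$Y = 841$ ($Y = \frac{-58 - - 12 \left(1 + 12^{2}\right)}{2} = \frac{-58 - - 12 \left(1 + 144\right)}{2} = \frac{-58 - \left(-12\right) 145}{2} = \frac{-58 - -1740}{2} = \frac{-58 + 1740}{2} = \frac{1}{2} \cdot 1682 = 841$)
$T{\left(A \right)} = 841$
$T{\left(\frac{t}{J{\left(-2 \right)}} \right)} - 126877 = 841 - 126877 = -126036$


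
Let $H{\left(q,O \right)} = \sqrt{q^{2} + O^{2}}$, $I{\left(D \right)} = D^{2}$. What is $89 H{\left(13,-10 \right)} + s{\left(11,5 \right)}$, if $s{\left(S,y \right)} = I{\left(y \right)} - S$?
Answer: $14 + 89 \sqrt{269} \approx 1473.7$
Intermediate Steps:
$H{\left(q,O \right)} = \sqrt{O^{2} + q^{2}}$
$s{\left(S,y \right)} = y^{2} - S$
$89 H{\left(13,-10 \right)} + s{\left(11,5 \right)} = 89 \sqrt{\left(-10\right)^{2} + 13^{2}} + \left(5^{2} - 11\right) = 89 \sqrt{100 + 169} + \left(25 - 11\right) = 89 \sqrt{269} + 14 = 14 + 89 \sqrt{269}$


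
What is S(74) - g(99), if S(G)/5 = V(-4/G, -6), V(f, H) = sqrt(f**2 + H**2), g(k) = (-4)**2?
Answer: -16 + 10*sqrt(12322)/37 ≈ 14.001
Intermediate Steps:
g(k) = 16
V(f, H) = sqrt(H**2 + f**2)
S(G) = 5*sqrt(36 + 16/G**2) (S(G) = 5*sqrt((-6)**2 + (-4/G)**2) = 5*sqrt(36 + 16/G**2))
S(74) - g(99) = 10*sqrt(9 + 4/74**2) - 1*16 = 10*sqrt(9 + 4*(1/5476)) - 16 = 10*sqrt(9 + 1/1369) - 16 = 10*sqrt(12322/1369) - 16 = 10*(sqrt(12322)/37) - 16 = 10*sqrt(12322)/37 - 16 = -16 + 10*sqrt(12322)/37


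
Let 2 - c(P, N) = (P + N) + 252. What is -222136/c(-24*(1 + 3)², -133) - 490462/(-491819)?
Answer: -109119752030/131315673 ≈ -830.97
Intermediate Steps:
c(P, N) = -250 - N - P (c(P, N) = 2 - ((P + N) + 252) = 2 - ((N + P) + 252) = 2 - (252 + N + P) = 2 + (-252 - N - P) = -250 - N - P)
-222136/c(-24*(1 + 3)², -133) - 490462/(-491819) = -222136/(-250 - 1*(-133) - (-24)*(1 + 3)²) - 490462/(-491819) = -222136/(-250 + 133 - (-24)*4²) - 490462*(-1/491819) = -222136/(-250 + 133 - (-24)*16) + 490462/491819 = -222136/(-250 + 133 - 1*(-384)) + 490462/491819 = -222136/(-250 + 133 + 384) + 490462/491819 = -222136/267 + 490462/491819 = -109119752030/131315673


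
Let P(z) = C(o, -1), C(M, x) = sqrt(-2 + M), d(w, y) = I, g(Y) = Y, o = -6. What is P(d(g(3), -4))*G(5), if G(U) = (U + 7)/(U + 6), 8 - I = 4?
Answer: 24*I*sqrt(2)/11 ≈ 3.0856*I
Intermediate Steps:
I = 4 (I = 8 - 1*4 = 8 - 4 = 4)
G(U) = (7 + U)/(6 + U)
d(w, y) = 4
P(z) = 2*I*sqrt(2) (P(z) = sqrt(-2 - 6) = sqrt(-8) = 2*I*sqrt(2))
P(d(g(3), -4))*G(5) = (2*I*sqrt(2))*((7 + 5)/(6 + 5)) = (2*I*sqrt(2))*(12/11) = 24*I*sqrt(2)/11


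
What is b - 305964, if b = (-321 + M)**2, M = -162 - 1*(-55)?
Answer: -122780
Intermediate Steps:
M = -107 (M = -162 + 55 = -107)
b = 183184 (b = (-321 - 107)**2 = (-428)**2 = 183184)
b - 305964 = 183184 - 305964 = -122780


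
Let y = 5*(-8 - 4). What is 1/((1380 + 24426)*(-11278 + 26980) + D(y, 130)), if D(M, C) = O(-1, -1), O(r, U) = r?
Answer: 1/405205811 ≈ 2.4679e-9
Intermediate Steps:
y = -60 (y = 5*(-12) = -60)
D(M, C) = -1
1/((1380 + 24426)*(-11278 + 26980) + D(y, 130)) = 1/((1380 + 24426)*(-11278 + 26980) - 1) = 1/(25806*15702 - 1) = 1/(405205812 - 1) = 1/405205811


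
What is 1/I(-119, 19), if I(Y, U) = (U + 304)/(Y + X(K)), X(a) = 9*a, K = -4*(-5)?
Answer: 61/323 ≈ 0.18885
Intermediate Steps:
K = 20
I(Y, U) = (304 + U)/(180 + Y) (I(Y, U) = (U + 304)/(Y + 9*20) = (304 + U)/(Y + 180) = (304 + U)/(180 + Y))
1/I(-119, 19) = 1/((304 + 19)/(180 - 119)) = 1/(323/61) = 61/323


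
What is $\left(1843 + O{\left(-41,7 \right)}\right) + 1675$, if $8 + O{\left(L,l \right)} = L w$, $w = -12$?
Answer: $4002$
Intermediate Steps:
$O{\left(L,l \right)} = -8 - 12 L$ ($O{\left(L,l \right)} = -8 + L \left(-12\right) = -8 - 12 L$)
$\left(1843 + O{\left(-41,7 \right)}\right) + 1675 = \left(1843 - -484\right) + 1675 = \left(1843 + \left(-8 + 492\right)\right) + 1675 = \left(1843 + 484\right) + 1675 = 2327 + 1675 = 4002$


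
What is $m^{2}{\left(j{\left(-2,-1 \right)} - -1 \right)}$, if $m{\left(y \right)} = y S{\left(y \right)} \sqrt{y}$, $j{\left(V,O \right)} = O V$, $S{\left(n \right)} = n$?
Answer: $243$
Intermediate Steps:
$m{\left(y \right)} = y^{\frac{5}{2}}$ ($m{\left(y \right)} = y y \sqrt{y} = y^{2} \sqrt{y} = y^{\frac{5}{2}}$)
$m^{2}{\left(j{\left(-2,-1 \right)} - -1 \right)} = \left(\left(\left(-1\right) \left(-2\right) - -1\right)^{\frac{5}{2}}\right)^{2} = \left(\left(2 + 1\right)^{\frac{5}{2}}\right)^{2} = \left(3^{\frac{5}{2}}\right)^{2} = \left(9 \sqrt{3}\right)^{2} = 243$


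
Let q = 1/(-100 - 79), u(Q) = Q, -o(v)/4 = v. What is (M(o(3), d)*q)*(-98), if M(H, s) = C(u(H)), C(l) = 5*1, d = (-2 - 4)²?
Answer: 490/179 ≈ 2.7374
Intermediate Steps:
o(v) = -4*v
d = 36 (d = (-6)² = 36)
C(l) = 5
M(H, s) = 5
q = -1/179 (q = 1/(-179) = -1/179 ≈ -0.0055866)
(M(o(3), d)*q)*(-98) = (5*(-1/179))*(-98) = -5/179*(-98) = 490/179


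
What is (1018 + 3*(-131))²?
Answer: 390625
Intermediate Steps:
(1018 + 3*(-131))² = (1018 - 393)² = 625² = 390625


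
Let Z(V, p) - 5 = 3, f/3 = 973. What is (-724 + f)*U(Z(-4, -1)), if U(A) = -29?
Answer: -63655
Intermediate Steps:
f = 2919 (f = 3*973 = 2919)
Z(V, p) = 8 (Z(V, p) = 5 + 3 = 8)
(-724 + f)*U(Z(-4, -1)) = (-724 + 2919)*(-29) = 2195*(-29) = -63655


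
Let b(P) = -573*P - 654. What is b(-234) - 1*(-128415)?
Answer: 261843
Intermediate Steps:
b(P) = -654 - 573*P
b(-234) - 1*(-128415) = (-654 - 573*(-234)) - 1*(-128415) = (-654 + 134082) + 128415 = 133428 + 128415 = 261843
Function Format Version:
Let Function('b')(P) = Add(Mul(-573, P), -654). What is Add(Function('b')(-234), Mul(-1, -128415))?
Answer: 261843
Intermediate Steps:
Function('b')(P) = Add(-654, Mul(-573, P))
Add(Function('b')(-234), Mul(-1, -128415)) = Add(Add(-654, Mul(-573, -234)), Mul(-1, -128415)) = Add(Add(-654, 134082), 128415) = Add(133428, 128415) = 261843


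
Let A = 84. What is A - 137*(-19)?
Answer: 2687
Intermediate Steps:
A - 137*(-19) = 84 - 137*(-19) = 84 + 2603 = 2687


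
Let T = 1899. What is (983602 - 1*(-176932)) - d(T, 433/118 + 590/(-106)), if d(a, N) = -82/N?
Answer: 13764580946/11861 ≈ 1.1605e+6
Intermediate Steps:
(983602 - 1*(-176932)) - d(T, 433/118 + 590/(-106)) = (983602 - 1*(-176932)) - (-82)/(433/118 + 590/(-106)) = (983602 + 176932) - (-82)/(433*(1/118) + 590*(-1/106)) = 1160534 - (-82)/(433/118 - 295/53) = 1160534 - (-82)/(-11861/6254) = 1160534 - (-82)*(-6254)/11861 = 1160534 - 1*512828/11861 = 1160534 - 512828/11861 = 13764580946/11861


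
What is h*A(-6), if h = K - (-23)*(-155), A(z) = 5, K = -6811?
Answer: -51880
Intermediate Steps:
h = -10376 (h = -6811 - (-23)*(-155) = -6811 - 1*3565 = -6811 - 3565 = -10376)
h*A(-6) = -10376*5 = -51880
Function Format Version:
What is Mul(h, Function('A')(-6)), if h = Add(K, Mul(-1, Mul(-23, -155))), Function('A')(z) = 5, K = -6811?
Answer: -51880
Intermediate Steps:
h = -10376 (h = Add(-6811, Mul(-1, Mul(-23, -155))) = Add(-6811, Mul(-1, 3565)) = Add(-6811, -3565) = -10376)
Mul(h, Function('A')(-6)) = Mul(-10376, 5) = -51880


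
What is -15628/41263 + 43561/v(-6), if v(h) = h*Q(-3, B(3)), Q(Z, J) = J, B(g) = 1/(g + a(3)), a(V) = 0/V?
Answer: -1797488799/82526 ≈ -21781.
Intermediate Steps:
a(V) = 0
B(g) = 1/g (B(g) = 1/(g + 0) = 1/g)
v(h) = h/3
-15628/41263 + 43561/v(-6) = -15628/41263 + 43561/(((⅓)*(-6))) = -15628*1/41263 + 43561/(-2) = -15628/41263 + 43561*(-½) = -15628/41263 - 43561/2 = -1797488799/82526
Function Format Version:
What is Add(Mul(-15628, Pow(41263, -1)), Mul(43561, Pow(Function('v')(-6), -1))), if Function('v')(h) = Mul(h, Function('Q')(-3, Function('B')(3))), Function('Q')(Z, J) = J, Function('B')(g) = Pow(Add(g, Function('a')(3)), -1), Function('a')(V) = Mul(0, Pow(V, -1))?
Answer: Rational(-1797488799, 82526) ≈ -21781.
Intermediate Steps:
Function('a')(V) = 0
Function('B')(g) = Pow(g, -1) (Function('B')(g) = Pow(Add(g, 0), -1) = Pow(g, -1))
Function('v')(h) = Mul(Rational(1, 3), h) (Function('v')(h) = Mul(h, Pow(3, -1)) = Mul(h, Rational(1, 3)) = Mul(Rational(1, 3), h))
Add(Mul(-15628, Pow(41263, -1)), Mul(43561, Pow(Function('v')(-6), -1))) = Add(Mul(-15628, Pow(41263, -1)), Mul(43561, Pow(Mul(Rational(1, 3), -6), -1))) = Add(Mul(-15628, Rational(1, 41263)), Mul(43561, Pow(-2, -1))) = Add(Rational(-15628, 41263), Mul(43561, Rational(-1, 2))) = Add(Rational(-15628, 41263), Rational(-43561, 2)) = Rational(-1797488799, 82526)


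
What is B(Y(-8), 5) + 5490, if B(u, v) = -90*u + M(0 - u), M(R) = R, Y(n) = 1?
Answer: 5399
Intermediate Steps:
B(u, v) = -91*u (B(u, v) = -90*u + (0 - u) = -90*u - u = -91*u)
B(Y(-8), 5) + 5490 = -91*1 + 5490 = -91 + 5490 = 5399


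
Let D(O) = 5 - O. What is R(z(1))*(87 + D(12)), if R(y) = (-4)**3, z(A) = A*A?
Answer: -5120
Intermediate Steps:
z(A) = A**2
R(y) = -64
R(z(1))*(87 + D(12)) = -64*(87 + (5 - 1*12)) = -64*(87 + (5 - 12)) = -64*(87 - 7) = -64*80 = -5120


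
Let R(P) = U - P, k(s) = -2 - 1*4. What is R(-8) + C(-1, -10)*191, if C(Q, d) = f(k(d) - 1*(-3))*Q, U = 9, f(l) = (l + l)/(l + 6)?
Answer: 399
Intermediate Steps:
k(s) = -6 (k(s) = -2 - 4 = -6)
f(l) = 2*l/(6 + l) (f(l) = (2*l)/(6 + l) = 2*l/(6 + l))
C(Q, d) = -2*Q (C(Q, d) = (2*(-6 - 1*(-3))/(6 + (-6 - 1*(-3))))*Q = (2*(-6 + 3)/(6 + (-6 + 3)))*Q = (2*(-3)/(6 - 3))*Q = (2*(-3)/3)*Q = (2*(-3)*(1/3))*Q = -2*Q)
R(P) = 9 - P
R(-8) + C(-1, -10)*191 = (9 - 1*(-8)) - 2*(-1)*191 = (9 + 8) + 2*191 = 17 + 382 = 399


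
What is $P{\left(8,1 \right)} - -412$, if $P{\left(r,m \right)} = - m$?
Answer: $411$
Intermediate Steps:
$P{\left(8,1 \right)} - -412 = \left(-1\right) 1 - -412 = -1 + 412 = 411$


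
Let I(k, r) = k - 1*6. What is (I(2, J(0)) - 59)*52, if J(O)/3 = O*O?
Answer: -3276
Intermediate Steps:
J(O) = 3*O² (J(O) = 3*(O*O) = 3*O²)
I(k, r) = -6 + k (I(k, r) = k - 6 = -6 + k)
(I(2, J(0)) - 59)*52 = ((-6 + 2) - 59)*52 = (-4 - 59)*52 = -63*52 = -3276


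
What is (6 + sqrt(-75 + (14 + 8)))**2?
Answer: (6 + I*sqrt(53))**2 ≈ -17.0 + 87.361*I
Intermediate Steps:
(6 + sqrt(-75 + (14 + 8)))**2 = (6 + sqrt(-75 + 22))**2 = (6 + sqrt(-53))**2 = (6 + I*sqrt(53))**2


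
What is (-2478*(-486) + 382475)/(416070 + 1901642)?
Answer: 1586783/2317712 ≈ 0.68463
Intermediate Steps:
(-2478*(-486) + 382475)/(416070 + 1901642) = (1204308 + 382475)/2317712 = 1586783*(1/2317712) = 1586783/2317712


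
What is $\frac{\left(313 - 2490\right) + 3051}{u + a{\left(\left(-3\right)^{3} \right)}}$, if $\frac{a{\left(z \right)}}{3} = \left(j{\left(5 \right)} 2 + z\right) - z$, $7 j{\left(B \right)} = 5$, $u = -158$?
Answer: $- \frac{3059}{538} \approx -5.6859$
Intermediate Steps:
$j{\left(B \right)} = \frac{5}{7}$ ($j{\left(B \right)} = \frac{1}{7} \cdot 5 = \frac{5}{7}$)
$a{\left(z \right)} = \frac{30}{7}$ ($a{\left(z \right)} = 3 \left(\left(\frac{5}{7} \cdot 2 + z\right) - z\right) = 3 \left(\left(\frac{10}{7} + z\right) - z\right) = 3 \cdot \frac{10}{7} = \frac{30}{7}$)
$\frac{\left(313 - 2490\right) + 3051}{u + a{\left(\left(-3\right)^{3} \right)}} = \frac{\left(313 - 2490\right) + 3051}{-158 + \frac{30}{7}} = \frac{-2177 + 3051}{- \frac{1076}{7}} = 874 \left(- \frac{7}{1076}\right) = - \frac{3059}{538}$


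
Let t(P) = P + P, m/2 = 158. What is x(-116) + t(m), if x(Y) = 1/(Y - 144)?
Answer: 164319/260 ≈ 632.00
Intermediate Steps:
m = 316 (m = 2*158 = 316)
x(Y) = 1/(-144 + Y)
t(P) = 2*P
x(-116) + t(m) = 1/(-144 - 116) + 2*316 = 1/(-260) + 632 = -1/260 + 632 = 164319/260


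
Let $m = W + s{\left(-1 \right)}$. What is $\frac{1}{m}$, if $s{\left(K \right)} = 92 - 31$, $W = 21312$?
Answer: $\frac{1}{21373} \approx 4.6788 \cdot 10^{-5}$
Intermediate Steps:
$s{\left(K \right)} = 61$ ($s{\left(K \right)} = 92 - 31 = 61$)
$m = 21373$ ($m = 21312 + 61 = 21373$)
$\frac{1}{m} = \frac{1}{21373}$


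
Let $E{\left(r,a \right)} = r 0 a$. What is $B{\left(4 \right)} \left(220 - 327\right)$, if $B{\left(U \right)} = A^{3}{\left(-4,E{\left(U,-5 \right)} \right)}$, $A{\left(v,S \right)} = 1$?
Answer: $-107$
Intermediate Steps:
$E{\left(r,a \right)} = 0$ ($E{\left(r,a \right)} = 0 a = 0$)
$B{\left(U \right)} = 1$ ($B{\left(U \right)} = 1^{3} = 1$)
$B{\left(4 \right)} \left(220 - 327\right) = 1 \left(220 - 327\right) = 1 \left(-107\right) = -107$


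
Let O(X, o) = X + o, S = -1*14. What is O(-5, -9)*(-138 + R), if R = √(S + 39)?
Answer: 1862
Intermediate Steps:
S = -14
R = 5 (R = √(-14 + 39) = √25 = 5)
O(-5, -9)*(-138 + R) = (-5 - 9)*(-138 + 5) = -14*(-133) = 1862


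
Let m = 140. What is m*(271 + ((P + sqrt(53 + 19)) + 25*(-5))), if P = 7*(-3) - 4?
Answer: 16940 + 840*sqrt(2) ≈ 18128.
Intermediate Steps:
P = -25 (P = -21 - 4 = -25)
m*(271 + ((P + sqrt(53 + 19)) + 25*(-5))) = 140*(271 + ((-25 + sqrt(53 + 19)) + 25*(-5))) = 140*(271 + ((-25 + sqrt(72)) - 125)) = 140*(271 + ((-25 + 6*sqrt(2)) - 125)) = 140*(271 + (-150 + 6*sqrt(2))) = 140*(121 + 6*sqrt(2)) = 16940 + 840*sqrt(2)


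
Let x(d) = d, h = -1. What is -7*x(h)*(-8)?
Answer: -56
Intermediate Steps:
-7*x(h)*(-8) = -7*(-1)*(-8) = 7*(-8) = -56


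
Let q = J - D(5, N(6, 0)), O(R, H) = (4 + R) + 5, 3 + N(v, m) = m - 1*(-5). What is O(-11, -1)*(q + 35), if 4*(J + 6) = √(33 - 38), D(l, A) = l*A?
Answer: -38 - I*√5/2 ≈ -38.0 - 1.118*I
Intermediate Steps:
N(v, m) = 2 + m (N(v, m) = -3 + (m - 1*(-5)) = -3 + (m + 5) = -3 + (5 + m) = 2 + m)
O(R, H) = 9 + R
D(l, A) = A*l
J = -6 + I*√5/4 (J = -6 + √(33 - 38)/4 = -6 + √(-5)/4 = -6 + (I*√5)/4 = -6 + I*√5/4 ≈ -6.0 + 0.55902*I)
q = -16 + I*√5/4 (q = (-6 + I*√5/4) - (2 + 0)*5 = (-6 + I*√5/4) - 2*5 = (-6 + I*√5/4) - 1*10 = (-6 + I*√5/4) - 10 = -16 + I*√5/4 ≈ -16.0 + 0.55902*I)
O(-11, -1)*(q + 35) = (9 - 11)*((-16 + I*√5/4) + 35) = -2*(19 + I*√5/4) = -38 - I*√5/2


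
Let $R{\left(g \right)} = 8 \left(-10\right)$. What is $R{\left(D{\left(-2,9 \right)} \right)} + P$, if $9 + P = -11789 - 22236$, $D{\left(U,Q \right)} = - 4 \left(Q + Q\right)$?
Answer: $-34114$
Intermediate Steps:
$D{\left(U,Q \right)} = - 8 Q$ ($D{\left(U,Q \right)} = - 4 \cdot 2 Q = - 8 Q$)
$R{\left(g \right)} = -80$
$P = -34034$ ($P = -9 - 34025 = -34034$)
$R{\left(D{\left(-2,9 \right)} \right)} + P = -80 - 34034 = -34114$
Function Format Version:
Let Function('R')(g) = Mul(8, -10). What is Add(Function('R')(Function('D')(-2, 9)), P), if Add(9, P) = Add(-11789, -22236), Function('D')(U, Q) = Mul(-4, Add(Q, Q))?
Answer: -34114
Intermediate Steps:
Function('D')(U, Q) = Mul(-8, Q) (Function('D')(U, Q) = Mul(-4, Mul(2, Q)) = Mul(-8, Q))
Function('R')(g) = -80
P = -34034 (P = Add(-9, Add(-11789, -22236)) = Add(-9, -34025) = -34034)
Add(Function('R')(Function('D')(-2, 9)), P) = Add(-80, -34034) = -34114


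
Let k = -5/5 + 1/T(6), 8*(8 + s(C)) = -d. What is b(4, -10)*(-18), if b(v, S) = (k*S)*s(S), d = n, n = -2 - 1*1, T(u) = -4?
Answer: 13725/8 ≈ 1715.6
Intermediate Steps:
n = -3 (n = -2 - 1 = -3)
d = -3
s(C) = -61/8 (s(C) = -8 + (-1*(-3))/8 = -8 + (⅛)*3 = -8 + 3/8 = -61/8)
k = -5/4 (k = -5/5 + 1/(-4) = -5*⅕ + 1*(-¼) = -1 - ¼ = -5/4 ≈ -1.2500)
b(v, S) = 305*S/32 (b(v, S) = -5*S/4*(-61/8) = 305*S/32)
b(4, -10)*(-18) = ((305/32)*(-10))*(-18) = -1525/16*(-18) = 13725/8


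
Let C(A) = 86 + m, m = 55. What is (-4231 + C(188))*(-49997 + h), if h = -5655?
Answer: 227616680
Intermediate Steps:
C(A) = 141 (C(A) = 86 + 55 = 141)
(-4231 + C(188))*(-49997 + h) = (-4231 + 141)*(-49997 - 5655) = -4090*(-55652) = 227616680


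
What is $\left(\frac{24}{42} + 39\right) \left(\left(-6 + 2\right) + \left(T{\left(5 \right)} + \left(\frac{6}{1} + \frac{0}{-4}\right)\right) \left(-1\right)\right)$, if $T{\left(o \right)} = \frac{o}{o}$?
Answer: $- \frac{3047}{7} \approx -435.29$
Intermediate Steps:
$T{\left(o \right)} = 1$
$\left(\frac{24}{42} + 39\right) \left(\left(-6 + 2\right) + \left(T{\left(5 \right)} + \left(\frac{6}{1} + \frac{0}{-4}\right)\right) \left(-1\right)\right) = \left(\frac{24}{42} + 39\right) \left(\left(-6 + 2\right) + \left(1 + \left(\frac{6}{1} + \frac{0}{-4}\right)\right) \left(-1\right)\right) = \left(24 \cdot \frac{1}{42} + 39\right) \left(-4 + \left(1 + \left(6 \cdot 1 + 0 \left(- \frac{1}{4}\right)\right)\right) \left(-1\right)\right) = \left(\frac{4}{7} + 39\right) \left(-4 + \left(1 + \left(6 + 0\right)\right) \left(-1\right)\right) = \frac{277 \left(-4 + \left(1 + 6\right) \left(-1\right)\right)}{7} = \frac{277 \left(-4 + 7 \left(-1\right)\right)}{7} = \frac{277 \left(-4 - 7\right)}{7} = \frac{277}{7} \left(-11\right) = - \frac{3047}{7}$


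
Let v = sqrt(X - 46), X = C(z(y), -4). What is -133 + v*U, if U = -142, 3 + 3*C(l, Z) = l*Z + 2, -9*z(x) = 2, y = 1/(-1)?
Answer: -133 - 142*I*sqrt(3729)/9 ≈ -133.0 - 963.48*I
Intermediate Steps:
y = -1
z(x) = -2/9 (z(x) = -1/9*2 = -2/9)
C(l, Z) = -1/3 + Z*l/3 (C(l, Z) = -1 + (l*Z + 2)/3 = -1 + (Z*l + 2)/3 = -1 + (2 + Z*l)/3 = -1 + (2/3 + Z*l/3) = -1/3 + Z*l/3)
X = -1/27 (X = -1/3 + (1/3)*(-4)*(-2/9) = -1/3 + 8/27 = -1/27 ≈ -0.037037)
v = I*sqrt(3729)/9 (v = sqrt(-1/27 - 46) = sqrt(-1243/27) = I*sqrt(3729)/9 ≈ 6.7851*I)
-133 + v*U = -133 + (I*sqrt(3729)/9)*(-142) = -133 - 142*I*sqrt(3729)/9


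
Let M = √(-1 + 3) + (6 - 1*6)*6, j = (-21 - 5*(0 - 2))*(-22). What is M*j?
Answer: 242*√2 ≈ 342.24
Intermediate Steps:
j = 242 (j = (-21 - 5*(-2))*(-22) = (-21 + 10)*(-22) = -11*(-22) = 242)
M = √2 (M = √2 + (6 - 6)*6 = √2 + 0*6 = √2 + 0 = √2 ≈ 1.4142)
M*j = √2*242 = 242*√2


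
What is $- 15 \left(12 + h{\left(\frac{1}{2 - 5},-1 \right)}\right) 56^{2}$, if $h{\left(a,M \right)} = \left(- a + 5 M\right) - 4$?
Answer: $-156800$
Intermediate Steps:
$h{\left(a,M \right)} = -4 - a + 5 M$
$- 15 \left(12 + h{\left(\frac{1}{2 - 5},-1 \right)}\right) 56^{2} = - 15 \left(12 - \left(9 + \frac{1}{2 - 5}\right)\right) 56^{2} = - 15 \left(12 - \frac{26}{3}\right) 3136 = \left(-15\right) \frac{10}{3} \cdot 3136 = \left(-50\right) 3136 = -156800$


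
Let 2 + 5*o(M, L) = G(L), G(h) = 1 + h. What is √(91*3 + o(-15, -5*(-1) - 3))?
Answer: √6830/5 ≈ 16.529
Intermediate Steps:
o(M, L) = -⅕ + L/5 (o(M, L) = -⅖ + (1 + L)/5 = -⅖ + (⅕ + L/5) = -⅕ + L/5)
√(91*3 + o(-15, -5*(-1) - 3)) = √(91*3 + (-⅕ + (-5*(-1) - 3)/5)) = √(273 + (-⅕ + (5 - 3)/5)) = √(273 + (-⅕ + (⅕)*2)) = √(273 + (-⅕ + ⅖)) = √(273 + ⅕) = √(1366/5) = √6830/5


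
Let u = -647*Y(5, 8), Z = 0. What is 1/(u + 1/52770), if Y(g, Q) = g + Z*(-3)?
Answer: -52770/170710949 ≈ -0.00030912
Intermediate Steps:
Y(g, Q) = g (Y(g, Q) = g + 0*(-3) = g + 0 = g)
u = -3235 (u = -647*5 = -3235)
1/(u + 1/52770) = 1/(-3235 + 1/52770) = 1/(-170710949/52770) = -52770/170710949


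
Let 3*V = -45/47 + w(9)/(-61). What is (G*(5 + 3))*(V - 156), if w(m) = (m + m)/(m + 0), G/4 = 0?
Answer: 0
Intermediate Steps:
G = 0 (G = 4*0 = 0)
w(m) = 2 (w(m) = (2*m)/m = 2)
V = -2839/8601 (V = (-45/47 + 2/(-61))/3 = (-45*1/47 + 2*(-1/61))/3 = (-45/47 - 2/61)/3 = (⅓)*(-2839/2867) = -2839/8601 ≈ -0.33008)
(G*(5 + 3))*(V - 156) = (0*(5 + 3))*(-2839/8601 - 156) = (0*8)*(-1344595/8601) = 0*(-1344595/8601) = 0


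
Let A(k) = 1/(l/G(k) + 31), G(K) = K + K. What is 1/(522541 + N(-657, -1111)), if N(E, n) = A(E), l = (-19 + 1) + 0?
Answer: 2264/1183032897 ≈ 1.9137e-6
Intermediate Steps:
G(K) = 2*K
l = -18 (l = -18 + 0 = -18)
A(k) = 1/(31 - 9/k) (A(k) = 1/(-18*1/(2*k) + 31) = 1/(-9/k + 31) = 1/(31 - 9/k))
N(E, n) = E/(-9 + 31*E)
1/(522541 + N(-657, -1111)) = 1/(522541 - 657/(-9 + 31*(-657))) = 1/(522541 - 657/(-9 - 20367)) = 1/(522541 - 657/(-20376)) = 1/(522541 - 657*(-1/20376)) = 1/(522541 + 73/2264) = 1/(1183032897/2264) = 2264/1183032897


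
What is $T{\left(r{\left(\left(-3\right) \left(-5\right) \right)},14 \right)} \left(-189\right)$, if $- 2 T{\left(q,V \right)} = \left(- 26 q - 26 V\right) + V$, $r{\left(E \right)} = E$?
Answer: $-69930$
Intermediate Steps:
$T{\left(q,V \right)} = 13 q + \frac{25 V}{2}$ ($T{\left(q,V \right)} = - \frac{\left(- 26 q - 26 V\right) + V}{2} = - \frac{\left(- 26 V - 26 q\right) + V}{2} = - \frac{- 26 q - 25 V}{2} = 13 q + \frac{25 V}{2}$)
$T{\left(r{\left(\left(-3\right) \left(-5\right) \right)},14 \right)} \left(-189\right) = \left(13 \left(\left(-3\right) \left(-5\right)\right) + \frac{25}{2} \cdot 14\right) \left(-189\right) = \left(13 \cdot 15 + 175\right) \left(-189\right) = \left(195 + 175\right) \left(-189\right) = 370 \left(-189\right) = -69930$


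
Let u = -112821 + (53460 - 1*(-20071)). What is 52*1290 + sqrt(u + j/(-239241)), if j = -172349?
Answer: 67080 + I*sqrt(2248771268475381)/239241 ≈ 67080.0 + 198.22*I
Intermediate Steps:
u = -39290 (u = -112821 + (53460 + 20071) = -112821 + 73531 = -39290)
52*1290 + sqrt(u + j/(-239241)) = 52*1290 + sqrt(-39290 - 172349/(-239241)) = 67080 + sqrt(-39290 - 172349*(-1/239241)) = 67080 + sqrt(-39290 + 172349/239241) = 67080 + sqrt(-9399606541/239241) = 67080 + I*sqrt(2248771268475381)/239241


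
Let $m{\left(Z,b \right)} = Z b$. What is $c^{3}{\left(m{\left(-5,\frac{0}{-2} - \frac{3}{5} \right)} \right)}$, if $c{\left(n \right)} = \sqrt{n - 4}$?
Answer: $- i \approx - 1.0 i$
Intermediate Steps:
$c{\left(n \right)} = \sqrt{-4 + n}$
$c^{3}{\left(m{\left(-5,\frac{0}{-2} - \frac{3}{5} \right)} \right)} = \left(\sqrt{-4 - 5 \left(\frac{0}{-2} - \frac{3}{5}\right)}\right)^{3} = \left(\sqrt{-4 - 5 \left(0 \left(- \frac{1}{2}\right) - \frac{3}{5}\right)}\right)^{3} = \left(\sqrt{-4 - 5 \left(0 - \frac{3}{5}\right)}\right)^{3} = \left(\sqrt{-4 - -3}\right)^{3} = \left(\sqrt{-4 + 3}\right)^{3} = \left(\sqrt{-1}\right)^{3} = i^{3} = - i$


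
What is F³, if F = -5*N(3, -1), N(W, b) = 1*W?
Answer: -3375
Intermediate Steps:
N(W, b) = W
F = -15 (F = -5*3 = -15)
F³ = (-15)³ = -3375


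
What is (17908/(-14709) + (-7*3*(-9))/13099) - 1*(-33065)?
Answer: 6370507263524/192673191 ≈ 33064.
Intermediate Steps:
(17908/(-14709) + (-7*3*(-9))/13099) - 1*(-33065) = (17908*(-1/14709) - 21*(-9)*(1/13099)) + 33065 = (-17908/14709 + 189*(1/13099)) + 33065 = (-17908/14709 + 189/13099) + 33065 = -231796891/192673191 + 33065 = 6370507263524/192673191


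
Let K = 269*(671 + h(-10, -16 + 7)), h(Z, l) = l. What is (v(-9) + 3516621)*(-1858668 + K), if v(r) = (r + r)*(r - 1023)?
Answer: -5941216726230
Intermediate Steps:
v(r) = 2*r*(-1023 + r) (v(r) = (2*r)*(-1023 + r) = 2*r*(-1023 + r))
K = 178078 (K = 269*(671 + (-16 + 7)) = 269*(671 - 9) = 269*662 = 178078)
(v(-9) + 3516621)*(-1858668 + K) = (2*(-9)*(-1023 - 9) + 3516621)*(-1858668 + 178078) = (2*(-9)*(-1032) + 3516621)*(-1680590) = (18576 + 3516621)*(-1680590) = 3535197*(-1680590) = -5941216726230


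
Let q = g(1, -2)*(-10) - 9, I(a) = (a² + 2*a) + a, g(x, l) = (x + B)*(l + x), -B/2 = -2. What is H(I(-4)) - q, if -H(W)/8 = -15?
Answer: 79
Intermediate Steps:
B = 4 (B = -2*(-2) = 4)
g(x, l) = (4 + x)*(l + x) (g(x, l) = (x + 4)*(l + x) = (4 + x)*(l + x))
I(a) = a² + 3*a
H(W) = 120 (H(W) = -8*(-15) = 120)
q = 41 (q = (1² + 4*(-2) + 4*1 - 2*1)*(-10) - 9 = (1 - 8 + 4 - 2)*(-10) - 9 = -5*(-10) - 9 = 50 - 9 = 41)
H(I(-4)) - q = 120 - 1*41 = 120 - 41 = 79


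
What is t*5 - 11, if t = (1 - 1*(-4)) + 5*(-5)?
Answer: -111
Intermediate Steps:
t = -20 (t = (1 + 4) - 25 = 5 - 25 = -20)
t*5 - 11 = -20*5 - 11 = -100 - 11 = -111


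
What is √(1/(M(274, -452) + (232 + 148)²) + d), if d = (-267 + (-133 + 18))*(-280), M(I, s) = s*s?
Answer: √812859096254754/87176 ≈ 327.05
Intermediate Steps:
M(I, s) = s²
d = 106960 (d = (-267 - 115)*(-280) = -382*(-280) = 106960)
√(1/(M(274, -452) + (232 + 148)²) + d) = √(1/((-452)² + (232 + 148)²) + 106960) = √(1/(204304 + 380²) + 106960) = √(1/(204304 + 144400) + 106960) = √(1/348704 + 106960) = √(37297379841/348704) = √812859096254754/87176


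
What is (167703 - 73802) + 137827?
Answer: 231728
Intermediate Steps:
(167703 - 73802) + 137827 = 93901 + 137827 = 231728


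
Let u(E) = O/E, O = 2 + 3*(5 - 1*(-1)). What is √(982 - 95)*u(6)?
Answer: 10*√887/3 ≈ 99.275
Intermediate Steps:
O = 20 (O = 2 + 3*(5 + 1) = 2 + 3*6 = 2 + 18 = 20)
u(E) = 20/E
√(982 - 95)*u(6) = √(982 - 95)*(20/6) = √887*(20*(⅙)) = √887*(10/3) = 10*√887/3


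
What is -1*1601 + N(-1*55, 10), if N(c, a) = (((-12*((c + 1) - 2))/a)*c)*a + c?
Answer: -38616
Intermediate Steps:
N(c, a) = c + c*(12 - 12*c) (N(c, a) = (((-12*((1 + c) - 2))/a)*c)*a + c = (((-12*(-1 + c))/a)*c)*a + c = (((12 - 12*c)/a)*c)*a + c = (c*(12 - 12*c)/a)*a + c = c*(12 - 12*c) + c = c + c*(12 - 12*c))
-1*1601 + N(-1*55, 10) = -1*1601 + (-1*55)*(13 - (-12)*55) = -1601 - 55*(13 - 12*(-55)) = -1601 - 55*(13 + 660) = -1601 - 55*673 = -1601 - 37015 = -38616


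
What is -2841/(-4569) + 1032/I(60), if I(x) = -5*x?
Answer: -107303/38075 ≈ -2.8182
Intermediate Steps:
-2841/(-4569) + 1032/I(60) = -2841/(-4569) + 1032/((-5*60)) = -2841*(-1/4569) + 1032/(-300) = 947/1523 + 1032*(-1/300) = 947/1523 - 86/25 = -107303/38075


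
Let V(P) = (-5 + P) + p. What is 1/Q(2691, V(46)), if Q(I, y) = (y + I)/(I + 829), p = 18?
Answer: 32/25 ≈ 1.2800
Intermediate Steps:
V(P) = 13 + P (V(P) = (-5 + P) + 18 = 13 + P)
Q(I, y) = (I + y)/(829 + I)
1/Q(2691, V(46)) = 1/((2691 + (13 + 46))/(829 + 2691)) = 1/((2691 + 59)/3520) = 1/((1/3520)*2750) = 1/(25/32) = 32/25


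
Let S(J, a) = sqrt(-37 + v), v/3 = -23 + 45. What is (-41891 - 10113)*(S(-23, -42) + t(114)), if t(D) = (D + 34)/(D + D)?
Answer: -1924148/57 - 52004*sqrt(29) ≈ -3.1381e+5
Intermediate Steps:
t(D) = (34 + D)/(2*D) (t(D) = (34 + D)/((2*D)) = (34 + D)*(1/(2*D)) = (34 + D)/(2*D))
v = 66 (v = 3*(-23 + 45) = 3*22 = 66)
S(J, a) = sqrt(29) (S(J, a) = sqrt(-37 + 66) = sqrt(29))
(-41891 - 10113)*(S(-23, -42) + t(114)) = (-41891 - 10113)*(sqrt(29) + (1/2)*(34 + 114)/114) = -52004*(sqrt(29) + (1/2)*(1/114)*148) = -52004*(sqrt(29) + 37/57) = -52004*(37/57 + sqrt(29)) = -1924148/57 - 52004*sqrt(29)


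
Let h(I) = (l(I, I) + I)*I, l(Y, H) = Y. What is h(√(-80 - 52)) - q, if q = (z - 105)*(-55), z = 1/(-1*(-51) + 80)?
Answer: -791054/131 ≈ -6038.6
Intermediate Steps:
z = 1/131 (z = 1/(51 + 80) = 1/131 ≈ 0.0076336)
h(I) = 2*I² (h(I) = (I + I)*I = (2*I)*I = 2*I²)
q = 756470/131 (q = (1/131 - 105)*(-55) = -13754/131*(-55) = 756470/131 ≈ 5774.6)
h(√(-80 - 52)) - q = 2*(√(-80 - 52))² - 1*756470/131 = 2*(√(-132))² - 756470/131 = 2*(2*I*√33)² - 756470/131 = 2*(-132) - 756470/131 = -264 - 756470/131 = -791054/131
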